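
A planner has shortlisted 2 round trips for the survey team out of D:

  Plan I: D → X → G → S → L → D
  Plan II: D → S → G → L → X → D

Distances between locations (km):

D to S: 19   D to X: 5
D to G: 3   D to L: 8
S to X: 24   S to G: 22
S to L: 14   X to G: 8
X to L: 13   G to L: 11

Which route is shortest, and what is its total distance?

57 km — Plan I is the shortest.

Plan I: 5 + 8 + 22 + 14 + 8 = 57
Plan II: 19 + 22 + 11 + 13 + 5 = 70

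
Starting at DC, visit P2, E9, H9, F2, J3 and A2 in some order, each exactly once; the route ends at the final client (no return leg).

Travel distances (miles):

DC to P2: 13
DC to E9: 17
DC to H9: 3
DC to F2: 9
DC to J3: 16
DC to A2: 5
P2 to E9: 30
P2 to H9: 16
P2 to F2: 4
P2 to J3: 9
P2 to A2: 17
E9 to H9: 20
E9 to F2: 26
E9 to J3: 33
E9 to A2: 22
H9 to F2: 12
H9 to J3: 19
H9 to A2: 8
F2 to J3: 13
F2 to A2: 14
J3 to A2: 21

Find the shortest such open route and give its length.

There are 6! = 720 possible orderings.
DC → P2 → E9 → H9 → F2 → J3 → A2: 13+30+20+12+13+21 = 109
DC → P2 → E9 → H9 → F2 → A2 → J3: 13+30+20+12+14+21 = 110
DC → P2 → E9 → H9 → J3 → F2 → A2: 13+30+20+19+13+14 = 109
DC → P2 → E9 → H9 → J3 → A2 → F2: 13+30+20+19+21+14 = 117
DC → P2 → E9 → H9 → A2 → F2 → J3: 13+30+20+8+14+13 = 98
DC → P2 → E9 → H9 → A2 → J3 → F2: 13+30+20+8+21+13 = 105
DC → P2 → E9 → F2 → H9 → J3 → A2: 13+30+26+12+19+21 = 121
DC → P2 → E9 → F2 → H9 → A2 → J3: 13+30+26+12+8+21 = 110
… (712 more)
DC → H9 → F2 → P2 → J3 → A2 → E9: 3+12+4+9+21+22 = 71  ← best
The minimum is 71.
One shortest path: DC → H9 → F2 → P2 → J3 → A2 → E9.

Minimum one-way distance = 71 miles.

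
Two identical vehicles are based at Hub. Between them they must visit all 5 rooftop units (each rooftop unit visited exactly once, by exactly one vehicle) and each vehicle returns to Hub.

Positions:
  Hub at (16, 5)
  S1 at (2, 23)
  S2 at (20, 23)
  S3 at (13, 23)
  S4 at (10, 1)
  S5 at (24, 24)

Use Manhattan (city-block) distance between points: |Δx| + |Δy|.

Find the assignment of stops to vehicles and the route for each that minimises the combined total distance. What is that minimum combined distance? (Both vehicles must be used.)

Minimum combined distance: 102.

Check every non-empty split of the stops between the two vehicles; for each half take its own optimal tour:
  {S1} + {S2, S3, S4, S5}: 64 + 74 = 138
  {S2} + {S1, S3, S4, S5}: 44 + 90 = 134
  {S1, S2} + {S3, S4, S5}: 72 + 74 = 146
  {S3} + {S1, S2, S4, S5}: 42 + 90 = 132
  {S1, S3} + {S2, S4, S5}: 64 + 74 = 138
  {S2, S3} + {S1, S4, S5}: 50 + 90 = 140
  … (15 splits in total)
  {S4} + {S1, S2, S3, S5}: 20 + 82 = 102  ← best
Best: vehicle 1 Hub → S4 → Hub = 20; vehicle 2 Hub → S1 → S3 → S2 → S5 → Hub = 82; combined 102.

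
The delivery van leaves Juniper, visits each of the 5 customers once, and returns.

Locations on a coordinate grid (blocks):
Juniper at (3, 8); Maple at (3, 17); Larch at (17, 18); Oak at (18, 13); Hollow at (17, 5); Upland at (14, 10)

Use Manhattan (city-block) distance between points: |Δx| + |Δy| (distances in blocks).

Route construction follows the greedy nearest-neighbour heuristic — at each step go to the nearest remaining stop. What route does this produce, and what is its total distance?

Nearest-neighbour total = 62 blocks; route Juniper → Maple → Larch → Oak → Upland → Hollow → Juniper.

Juniper → [Maple:9 / Upland:13 / Hollow:17 / Oak:20 / Larch:24] → Maple (9)
Maple → [Larch:15 / Upland:18 / Oak:19 / Hollow:26] → Larch (15)
Larch → [Oak:6 / Upland:11 / Hollow:13] → Oak (6)
Oak → [Upland:7 / Hollow:9] → Upland (7)
Upland → [Hollow:8] → Hollow (8)
Return Hollow→Juniper: 17.
Total = 9 + 15 + 6 + 7 + 8 + 17 = 62.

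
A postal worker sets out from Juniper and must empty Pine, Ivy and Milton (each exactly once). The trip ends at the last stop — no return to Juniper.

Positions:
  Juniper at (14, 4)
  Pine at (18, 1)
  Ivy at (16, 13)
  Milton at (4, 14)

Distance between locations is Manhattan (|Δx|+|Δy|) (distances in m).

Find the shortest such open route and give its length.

Minimum one-way distance = 34 m.

There are 3! = 6 possible orderings.
Juniper - Pine - Ivy - Milton: 7+14+13 = 34
Juniper - Pine - Milton - Ivy: 7+27+13 = 47
Juniper - Ivy - Pine - Milton: 11+14+27 = 52
Juniper - Ivy - Milton - Pine: 11+13+27 = 51
Juniper - Milton - Pine - Ivy: 20+27+14 = 61
Juniper - Milton - Ivy - Pine: 20+13+14 = 47
The minimum is 34.
One shortest path: Juniper → Pine → Ivy → Milton.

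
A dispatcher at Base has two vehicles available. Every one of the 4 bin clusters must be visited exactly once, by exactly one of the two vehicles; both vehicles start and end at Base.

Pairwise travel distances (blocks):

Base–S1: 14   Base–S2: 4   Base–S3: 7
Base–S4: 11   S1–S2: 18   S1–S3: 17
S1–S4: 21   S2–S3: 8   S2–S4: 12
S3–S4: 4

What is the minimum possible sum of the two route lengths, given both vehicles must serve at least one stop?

Try each way of splitting the stops between the two vehicles (each non-empty) and, for each split, find the best tour for each vehicle:
  {S1} + {S2, S3, S4}: 28 + 27 = 55
  {S2} + {S1, S3, S4}: 8 + 46 = 54
  {S1, S2} + {S3, S4}: 36 + 22 = 58
  {S3} + {S1, S2, S4}: 14 + 51 = 65
  {S1, S3} + {S2, S4}: 38 + 27 = 65
  {S2, S3} + {S1, S4}: 19 + 46 = 65
  … (7 splits in total)
Best: vehicle 1 Base → S2 → Base = 8; vehicle 2 Base → S1 → S3 → S4 → Base = 46; combined 54.

54 blocks — the smallest possible combined total.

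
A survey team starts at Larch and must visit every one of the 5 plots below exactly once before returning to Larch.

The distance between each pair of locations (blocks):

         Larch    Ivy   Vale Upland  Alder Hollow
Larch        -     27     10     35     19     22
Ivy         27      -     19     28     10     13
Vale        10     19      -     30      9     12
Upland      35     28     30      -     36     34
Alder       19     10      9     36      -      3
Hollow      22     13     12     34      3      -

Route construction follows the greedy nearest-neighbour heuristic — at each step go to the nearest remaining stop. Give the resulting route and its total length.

From Larch: distances to unvisited — Vale=10, Alder=19, Hollow=22, Ivy=27, Upland=35. Nearest is Vale (10).
From Vale: distances to unvisited — Alder=9, Hollow=12, Ivy=19, Upland=30. Nearest is Alder (9).
From Alder: distances to unvisited — Hollow=3, Ivy=10, Upland=36. Nearest is Hollow (3).
From Hollow: distances to unvisited — Ivy=13, Upland=34. Nearest is Ivy (13).
From Ivy: distances to unvisited — Upland=28. Nearest is Upland (28).
Return Upland→Larch: 35.
Total = 10 + 9 + 3 + 13 + 28 + 35 = 98.

Nearest-neighbour total = 98 blocks; route Larch → Vale → Alder → Hollow → Ivy → Upland → Larch.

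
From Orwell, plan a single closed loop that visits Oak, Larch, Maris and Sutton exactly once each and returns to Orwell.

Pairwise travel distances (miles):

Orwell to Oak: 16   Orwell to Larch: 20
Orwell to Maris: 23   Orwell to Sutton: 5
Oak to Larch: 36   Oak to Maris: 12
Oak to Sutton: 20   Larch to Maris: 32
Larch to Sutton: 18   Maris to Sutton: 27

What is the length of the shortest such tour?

83 miles — the shortest possible round trip.

Orwell → Oak → Larch → Maris → Sutton → Orwell: 16+36+32+27+5 = 116
Orwell → Oak → Larch → Sutton → Maris → Orwell: 16+36+18+27+23 = 120
Orwell → Oak → Maris → Larch → Sutton → Orwell: 16+12+32+18+5 = 83
Orwell → Oak → Maris → Sutton → Larch → Orwell: 16+12+27+18+20 = 93
Orwell → Oak → Sutton → Larch → Maris → Orwell: 16+20+18+32+23 = 109
Orwell → Oak → Sutton → Maris → Larch → Orwell: 16+20+27+32+20 = 115
Orwell → Larch → Oak → Maris → Sutton → Orwell: 20+36+12+27+5 = 100
Orwell → Larch → Oak → Sutton → Maris → Orwell: 20+36+20+27+23 = 126
Orwell → Larch → Maris → Oak → Sutton → Orwell: 20+32+12+20+5 = 89
Orwell → Larch → Sutton → Oak → Maris → Orwell: 20+18+20+12+23 = 93
Orwell → Maris → Oak → Larch → Sutton → Orwell: 23+12+36+18+5 = 94
Orwell → Maris → Larch → Oak → Sutton → Orwell: 23+32+36+20+5 = 116
The minimum is 83.
One optimal route: Orwell → Oak → Maris → Larch → Sutton → Orwell (or its reverse).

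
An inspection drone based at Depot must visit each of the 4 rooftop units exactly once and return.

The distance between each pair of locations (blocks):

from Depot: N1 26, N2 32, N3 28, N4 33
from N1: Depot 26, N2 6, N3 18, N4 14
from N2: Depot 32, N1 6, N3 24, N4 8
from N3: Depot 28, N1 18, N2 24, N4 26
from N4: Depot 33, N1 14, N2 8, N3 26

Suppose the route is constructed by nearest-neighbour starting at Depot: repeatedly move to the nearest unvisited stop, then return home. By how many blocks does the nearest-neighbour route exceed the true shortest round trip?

From Depot: N1=26, N3=28, N2=32, N4=33 → choose N1 (26).
From N1: N2=6, N4=14, N3=18 → choose N2 (6).
From N2: N4=8, N3=24 → choose N4 (8).
From N4: N3=26 → choose N3 (26).
NN route Depot → N1 → N2 → N4 → N3 → Depot costs 94.
Optimal: Depot → N3 → N1 → N2 → N4 → Depot costs 93 (by enumerating all 12 distinct tours).
Excess = 94 − 93 = 1.

Excess over optimum: 1 blocks.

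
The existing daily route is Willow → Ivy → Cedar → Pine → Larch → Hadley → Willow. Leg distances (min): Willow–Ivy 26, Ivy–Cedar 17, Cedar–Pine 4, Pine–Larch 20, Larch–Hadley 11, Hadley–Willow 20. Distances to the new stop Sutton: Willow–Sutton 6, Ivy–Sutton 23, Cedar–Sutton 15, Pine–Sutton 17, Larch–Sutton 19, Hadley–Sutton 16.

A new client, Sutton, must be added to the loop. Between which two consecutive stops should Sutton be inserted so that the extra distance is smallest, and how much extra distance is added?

Insertion cost between consecutive stops i–j is d(i,Sutton) + d(Sutton,j) − d(i,j):
  between Willow and Ivy: 6 + 23 − 26 = 3
  between Ivy and Cedar: 23 + 15 − 17 = 21
  between Cedar and Pine: 15 + 17 − 4 = 28
  between Pine and Larch: 17 + 19 − 20 = 16
  between Larch and Hadley: 19 + 16 − 11 = 24
  between Hadley and Willow: 16 + 6 − 20 = 2
Cheapest insertion is between Hadley and Willow, adding 2.
New total = 98 + 2 = 100.

Minimum extra distance: 2 min, inserting Sutton between Hadley and Willow.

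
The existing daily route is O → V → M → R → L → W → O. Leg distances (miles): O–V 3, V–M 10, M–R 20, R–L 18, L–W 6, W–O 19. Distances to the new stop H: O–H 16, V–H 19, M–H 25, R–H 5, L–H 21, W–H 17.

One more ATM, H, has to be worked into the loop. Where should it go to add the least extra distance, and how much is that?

Insertion cost between consecutive stops i–j is d(i,H) + d(H,j) − d(i,j):
  between O and V: 16 + 19 − 3 = 32
  between V and M: 19 + 25 − 10 = 34
  between M and R: 25 + 5 − 20 = 10
  between R and L: 5 + 21 − 18 = 8
  between L and W: 21 + 17 − 6 = 32
  between W and O: 17 + 16 − 19 = 14
Cheapest insertion is between R and L, adding 8.
New total = 76 + 8 = 84.

+8 miles — insert H between R and L.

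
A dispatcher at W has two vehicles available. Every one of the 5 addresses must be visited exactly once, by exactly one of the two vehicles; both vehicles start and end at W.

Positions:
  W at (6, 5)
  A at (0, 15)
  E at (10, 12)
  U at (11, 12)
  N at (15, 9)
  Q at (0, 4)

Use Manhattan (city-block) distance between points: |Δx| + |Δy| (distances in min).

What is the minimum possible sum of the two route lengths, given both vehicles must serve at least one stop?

Try each way of splitting the stops between the two vehicles (each non-empty) and, for each split, find the best tour for each vehicle:
  {A} + {E, U, N, Q}: 32 + 46 = 78
  {E} + {A, U, N, Q}: 22 + 52 = 74
  {A, E} + {U, N, Q}: 40 + 46 = 86
  {U} + {A, E, N, Q}: 24 + 52 = 76
  {A, U} + {E, N, Q}: 42 + 46 = 88
  {E, U} + {A, N, Q}: 24 + 52 = 76
  … (15 splits in total)
  {A, E, U, N} + {Q}: 50 + 14 = 64  ← best
Best: vehicle 1 W → A → E → U → N → W = 50; vehicle 2 W → Q → W = 14; combined 64.

Minimum combined distance: 64 min.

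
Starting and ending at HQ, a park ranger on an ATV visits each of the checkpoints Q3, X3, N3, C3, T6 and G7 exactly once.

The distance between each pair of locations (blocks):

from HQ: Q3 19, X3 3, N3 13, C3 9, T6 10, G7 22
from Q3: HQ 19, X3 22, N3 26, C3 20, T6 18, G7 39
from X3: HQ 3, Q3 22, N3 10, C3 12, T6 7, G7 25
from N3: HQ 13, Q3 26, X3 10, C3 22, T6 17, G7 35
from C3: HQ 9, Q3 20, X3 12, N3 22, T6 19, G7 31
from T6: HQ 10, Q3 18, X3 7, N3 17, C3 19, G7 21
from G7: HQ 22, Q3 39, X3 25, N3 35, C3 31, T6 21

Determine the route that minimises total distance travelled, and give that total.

HQ → Q3 → X3 → N3 → C3 → T6 → G7 → HQ: 19+22+10+22+19+21+22 = 135
HQ → Q3 → X3 → N3 → C3 → G7 → T6 → HQ: 19+22+10+22+31+21+10 = 135
HQ → Q3 → X3 → N3 → T6 → C3 → G7 → HQ: 19+22+10+17+19+31+22 = 140
HQ → Q3 → X3 → N3 → T6 → G7 → C3 → HQ: 19+22+10+17+21+31+9 = 129
HQ → Q3 → X3 → N3 → G7 → C3 → T6 → HQ: 19+22+10+35+31+19+10 = 146
HQ → Q3 → X3 → N3 → G7 → T6 → C3 → HQ: 19+22+10+35+21+19+9 = 135
HQ → Q3 → X3 → C3 → N3 → T6 → G7 → HQ: 19+22+12+22+17+21+22 = 135
HQ → Q3 → X3 → C3 → N3 → G7 → T6 → HQ: 19+22+12+22+35+21+10 = 141
… (352 more)
HQ → C3 → Q3 → N3 → X3 → T6 → G7 → HQ: 9+20+26+10+7+21+22 = 115  ← best
The minimum is 115.
One optimal route: HQ → C3 → Q3 → N3 → X3 → T6 → G7 → HQ (or its reverse).

115 blocks — the shortest possible round trip.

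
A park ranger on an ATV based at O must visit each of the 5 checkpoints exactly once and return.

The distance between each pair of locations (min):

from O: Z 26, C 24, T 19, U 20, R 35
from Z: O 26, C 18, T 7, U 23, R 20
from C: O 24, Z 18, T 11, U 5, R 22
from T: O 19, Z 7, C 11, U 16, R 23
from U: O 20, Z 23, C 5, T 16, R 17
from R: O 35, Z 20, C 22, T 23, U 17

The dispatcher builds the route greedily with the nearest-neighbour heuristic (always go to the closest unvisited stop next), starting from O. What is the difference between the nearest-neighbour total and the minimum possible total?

Excess over optimum: 9 min.

O: T=19, U=20, C=24, Z=26, R=35 ⇒ T
T: Z=7, C=11, U=16, R=23 ⇒ Z
Z: C=18, R=20, U=23 ⇒ C
C: U=5, R=22 ⇒ U
U: R=17 ⇒ R
NN route O → T → Z → C → U → R → O costs 101.
Optimal: O → C → U → R → Z → T → O costs 92 (by enumerating all 60 distinct tours).
Excess = 101 − 92 = 9.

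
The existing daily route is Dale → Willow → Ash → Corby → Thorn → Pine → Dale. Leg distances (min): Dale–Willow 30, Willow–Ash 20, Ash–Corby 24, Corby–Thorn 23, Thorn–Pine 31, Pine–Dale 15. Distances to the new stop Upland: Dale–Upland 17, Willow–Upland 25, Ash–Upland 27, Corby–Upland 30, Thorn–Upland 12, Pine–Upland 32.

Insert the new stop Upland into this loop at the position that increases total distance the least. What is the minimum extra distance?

+12 min — insert Upland between Dale and Willow.

Insertion cost between consecutive stops i–j is d(i,Upland) + d(Upland,j) − d(i,j):
  between Dale and Willow: 17 + 25 − 30 = 12
  between Willow and Ash: 25 + 27 − 20 = 32
  between Ash and Corby: 27 + 30 − 24 = 33
  between Corby and Thorn: 30 + 12 − 23 = 19
  between Thorn and Pine: 12 + 32 − 31 = 13
  between Pine and Dale: 32 + 17 − 15 = 34
Cheapest insertion is between Dale and Willow, adding 12.
New total = 143 + 12 = 155.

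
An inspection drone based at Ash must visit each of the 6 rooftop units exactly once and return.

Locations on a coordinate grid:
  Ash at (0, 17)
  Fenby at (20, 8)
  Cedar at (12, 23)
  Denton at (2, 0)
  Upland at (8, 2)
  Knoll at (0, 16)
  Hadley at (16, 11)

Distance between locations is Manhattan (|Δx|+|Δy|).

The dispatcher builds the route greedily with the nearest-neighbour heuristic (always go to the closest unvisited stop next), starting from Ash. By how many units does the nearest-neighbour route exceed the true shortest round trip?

Excess over optimum: 6.

From Ash: Knoll=1, Cedar=18, Denton=19, Hadley=22, Upland=23, Fenby=29 → choose Knoll (1).
From Knoll: Denton=18, Cedar=19, Hadley=21, Upland=22, Fenby=28 → choose Denton (18).
From Denton: Upland=8, Hadley=25, Fenby=26, Cedar=33 → choose Upland (8).
From Upland: Hadley=17, Fenby=18, Cedar=25 → choose Hadley (17).
From Hadley: Fenby=7, Cedar=16 → choose Fenby (7).
From Fenby: Cedar=23 → choose Cedar (23).
NN route Ash → Knoll → Denton → Upland → Hadley → Fenby → Cedar → Ash costs 92.
Optimal: Ash → Cedar → Hadley → Fenby → Upland → Denton → Knoll → Ash costs 86 (by enumerating all 360 distinct tours).
Excess = 92 − 86 = 6.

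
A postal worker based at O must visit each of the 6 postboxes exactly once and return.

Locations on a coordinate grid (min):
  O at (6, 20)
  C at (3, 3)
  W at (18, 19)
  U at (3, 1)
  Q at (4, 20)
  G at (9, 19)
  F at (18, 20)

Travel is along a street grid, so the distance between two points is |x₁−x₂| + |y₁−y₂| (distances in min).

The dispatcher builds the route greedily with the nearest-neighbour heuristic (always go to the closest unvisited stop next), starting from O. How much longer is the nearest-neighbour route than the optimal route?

6 min longer than the optimal tour.

O: Q=2, G=4, F=12, W=13, C=20, U=22 ⇒ Q
Q: G=6, F=14, W=15, C=18, U=20 ⇒ G
G: W=9, F=10, C=22, U=24 ⇒ W
W: F=1, C=31, U=33 ⇒ F
F: C=32, U=34 ⇒ C
C: U=2 ⇒ U
NN route O → Q → G → W → F → C → U → O costs 74.
Optimal: O → Q → C → U → G → W → F → O costs 68 (by enumerating all 360 distinct tours).
Excess = 74 − 68 = 6.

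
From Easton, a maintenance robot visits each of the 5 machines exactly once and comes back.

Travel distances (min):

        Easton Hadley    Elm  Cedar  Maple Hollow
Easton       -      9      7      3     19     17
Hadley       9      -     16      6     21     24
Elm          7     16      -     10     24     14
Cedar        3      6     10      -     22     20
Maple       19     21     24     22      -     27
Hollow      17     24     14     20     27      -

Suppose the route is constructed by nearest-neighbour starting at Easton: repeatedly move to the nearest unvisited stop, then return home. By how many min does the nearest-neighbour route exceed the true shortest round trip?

Excess over optimum: 7 min.

Easton: Cedar=3, Elm=7, Hadley=9, Hollow=17, Maple=19 ⇒ Cedar
Cedar: Hadley=6, Elm=10, Hollow=20, Maple=22 ⇒ Hadley
Hadley: Elm=16, Maple=21, Hollow=24 ⇒ Elm
Elm: Hollow=14, Maple=24 ⇒ Hollow
Hollow: Maple=27 ⇒ Maple
NN route Easton → Cedar → Hadley → Elm → Hollow → Maple → Easton costs 85.
Optimal: Easton → Elm → Hollow → Maple → Hadley → Cedar → Easton costs 78 (by enumerating all 60 distinct tours).
Excess = 85 − 78 = 7.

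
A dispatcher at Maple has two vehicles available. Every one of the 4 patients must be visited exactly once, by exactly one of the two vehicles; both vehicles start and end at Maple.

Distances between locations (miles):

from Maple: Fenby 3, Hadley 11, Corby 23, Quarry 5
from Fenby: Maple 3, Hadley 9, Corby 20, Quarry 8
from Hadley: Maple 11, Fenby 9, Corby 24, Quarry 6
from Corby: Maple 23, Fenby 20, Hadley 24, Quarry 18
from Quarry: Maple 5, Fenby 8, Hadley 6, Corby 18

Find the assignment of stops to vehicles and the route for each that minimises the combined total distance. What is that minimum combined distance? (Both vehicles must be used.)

64 miles — the smallest possible combined total.

Check every non-empty split of the stops between the two vehicles; for each half take its own optimal tour:
  {Fenby} + {Hadley, Corby, Quarry}: 6 + 58 = 64
  {Hadley} + {Fenby, Corby, Quarry}: 22 + 46 = 68
  {Fenby, Hadley} + {Corby, Quarry}: 23 + 46 = 69
  {Corby} + {Fenby, Hadley, Quarry}: 46 + 23 = 69
  {Fenby, Corby} + {Hadley, Quarry}: 46 + 22 = 68
  {Hadley, Corby} + {Fenby, Quarry}: 58 + 16 = 74
  … (7 splits in total)
Best: vehicle 1 Maple → Fenby → Maple = 6; vehicle 2 Maple → Hadley → Corby → Quarry → Maple = 58; combined 64.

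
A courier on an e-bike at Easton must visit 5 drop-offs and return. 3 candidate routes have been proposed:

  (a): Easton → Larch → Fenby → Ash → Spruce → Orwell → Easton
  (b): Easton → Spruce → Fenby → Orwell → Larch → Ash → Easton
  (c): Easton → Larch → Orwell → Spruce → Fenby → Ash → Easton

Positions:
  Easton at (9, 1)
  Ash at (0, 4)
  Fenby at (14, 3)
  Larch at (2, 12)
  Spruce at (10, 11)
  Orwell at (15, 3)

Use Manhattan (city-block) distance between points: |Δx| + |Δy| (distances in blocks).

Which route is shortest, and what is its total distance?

Shortest is (b), total 68 blocks.

(a): 18 + 21 + 15 + 17 + 13 + 8 = 92
(b): 11 + 12 + 1 + 22 + 10 + 12 = 68
(c): 18 + 22 + 13 + 12 + 15 + 12 = 92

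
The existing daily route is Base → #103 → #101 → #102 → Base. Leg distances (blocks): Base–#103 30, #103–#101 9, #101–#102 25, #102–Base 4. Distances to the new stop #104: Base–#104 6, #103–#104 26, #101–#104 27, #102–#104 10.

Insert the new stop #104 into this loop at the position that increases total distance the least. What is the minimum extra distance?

Minimum extra distance: 2 blocks, inserting #104 between Base and #103.

Insertion cost between consecutive stops i–j is d(i,#104) + d(#104,j) − d(i,j):
  between Base and #103: 6 + 26 − 30 = 2
  between #103 and #101: 26 + 27 − 9 = 44
  between #101 and #102: 27 + 10 − 25 = 12
  between #102 and Base: 10 + 6 − 4 = 12
Cheapest insertion is between Base and #103, adding 2.
New total = 68 + 2 = 70.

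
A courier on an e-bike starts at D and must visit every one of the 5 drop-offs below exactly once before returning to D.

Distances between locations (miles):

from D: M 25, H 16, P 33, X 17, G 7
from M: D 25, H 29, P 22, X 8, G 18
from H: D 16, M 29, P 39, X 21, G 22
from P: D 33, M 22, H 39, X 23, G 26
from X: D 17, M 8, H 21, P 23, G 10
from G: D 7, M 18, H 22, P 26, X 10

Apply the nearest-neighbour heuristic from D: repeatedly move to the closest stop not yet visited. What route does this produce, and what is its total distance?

Total distance 102 miles via the nearest-neighbour route D → G → X → M → P → H → D.

At D the remaining stops are G 7, H 16, X 17, M 25, P 33; go to G.
At G the remaining stops are X 10, M 18, H 22, P 26; go to X.
At X the remaining stops are M 8, H 21, P 23; go to M.
At M the remaining stops are P 22, H 29; go to P.
At P the remaining stops are H 39; go to H.
Return H→D: 16.
Total = 7 + 10 + 8 + 22 + 39 + 16 = 102.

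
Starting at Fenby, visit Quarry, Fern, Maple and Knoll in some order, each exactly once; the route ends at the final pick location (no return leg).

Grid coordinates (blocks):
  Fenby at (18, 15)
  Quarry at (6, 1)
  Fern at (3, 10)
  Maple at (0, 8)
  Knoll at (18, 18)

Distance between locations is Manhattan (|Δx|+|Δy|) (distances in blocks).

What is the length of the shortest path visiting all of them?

44 blocks — the minimum one-way total.

There are 4! = 24 possible orderings.
Fenby → Quarry → Fern → Maple → Knoll: 26+12+5+28 = 71
Fenby → Quarry → Fern → Knoll → Maple: 26+12+23+28 = 89
Fenby → Quarry → Maple → Fern → Knoll: 26+13+5+23 = 67
Fenby → Quarry → Maple → Knoll → Fern: 26+13+28+23 = 90
Fenby → Quarry → Knoll → Fern → Maple: 26+29+23+5 = 83
Fenby → Quarry → Knoll → Maple → Fern: 26+29+28+5 = 88
Fenby → Fern → Quarry → Maple → Knoll: 20+12+13+28 = 73
Fenby → Fern → Quarry → Knoll → Maple: 20+12+29+28 = 89
Fenby → Fern → Maple → Quarry → Knoll: 20+5+13+29 = 67
Fenby → Fern → Maple → Knoll → Quarry: 20+5+28+29 = 82
Fenby → Fern → Knoll → Quarry → Maple: 20+23+29+13 = 85
Fenby → Fern → Knoll → Maple → Quarry: 20+23+28+13 = 84
Fenby → Maple → Quarry → Fern → Knoll: 25+13+12+23 = 73
Fenby → Maple → Quarry → Knoll → Fern: 25+13+29+23 = 90
… (10 more)
Fenby → Knoll → Fern → Maple → Quarry: 3+23+5+13 = 44  ← best
The minimum is 44.
One shortest path: Fenby → Knoll → Fern → Maple → Quarry.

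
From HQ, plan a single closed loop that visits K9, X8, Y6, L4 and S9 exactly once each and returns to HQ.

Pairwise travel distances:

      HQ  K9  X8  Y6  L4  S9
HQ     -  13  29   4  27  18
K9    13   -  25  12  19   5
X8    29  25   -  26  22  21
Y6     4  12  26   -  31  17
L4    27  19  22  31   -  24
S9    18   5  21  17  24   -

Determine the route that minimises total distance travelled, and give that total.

HQ→K9→X8→Y6→L4→S9→HQ: 13+25+26+31+24+18 = 137
HQ→K9→X8→Y6→S9→L4→HQ: 13+25+26+17+24+27 = 132
HQ→K9→X8→L4→Y6→S9→HQ: 13+25+22+31+17+18 = 126
HQ→K9→X8→L4→S9→Y6→HQ: 13+25+22+24+17+4 = 105
HQ→K9→X8→S9→Y6→L4→HQ: 13+25+21+17+31+27 = 134
HQ→K9→X8→S9→L4→Y6→HQ: 13+25+21+24+31+4 = 118
HQ→K9→Y6→X8→L4→S9→HQ: 13+12+26+22+24+18 = 115
HQ→K9→Y6→X8→S9→L4→HQ: 13+12+26+21+24+27 = 123
HQ→K9→Y6→L4→X8→S9→HQ: 13+12+31+22+21+18 = 117
HQ→K9→Y6→L4→S9→X8→HQ: 13+12+31+24+21+29 = 130
HQ→K9→Y6→S9→X8→L4→HQ: 13+12+17+21+22+27 = 112
HQ→K9→Y6→S9→L4→X8→HQ: 13+12+17+24+22+29 = 117
HQ→K9→L4→X8→Y6→S9→HQ: 13+19+22+26+17+18 = 115
HQ→K9→L4→X8→S9→Y6→HQ: 13+19+22+21+17+4 = 96
… (46 more)
HQ→Y6→K9→S9→X8→L4→HQ: 4+12+5+21+22+27 = 91  ← best
The minimum is 91.
One optimal route: HQ → Y6 → K9 → S9 → X8 → L4 → HQ (or its reverse).

Minimum total distance: 91.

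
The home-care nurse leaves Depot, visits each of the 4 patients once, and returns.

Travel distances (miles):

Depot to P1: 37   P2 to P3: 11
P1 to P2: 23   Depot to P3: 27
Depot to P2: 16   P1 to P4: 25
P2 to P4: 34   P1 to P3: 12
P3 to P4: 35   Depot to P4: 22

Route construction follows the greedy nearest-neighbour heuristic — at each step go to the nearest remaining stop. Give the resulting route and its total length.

At Depot the remaining stops are P2 16, P4 22, P3 27, P1 37; go to P2.
At P2 the remaining stops are P3 11, P1 23, P4 34; go to P3.
At P3 the remaining stops are P1 12, P4 35; go to P1.
At P1 the remaining stops are P4 25; go to P4.
Return P4→Depot: 22.
Total = 16 + 11 + 12 + 25 + 22 = 86.

Nearest-neighbour total = 86 miles; route Depot → P2 → P3 → P1 → P4 → Depot.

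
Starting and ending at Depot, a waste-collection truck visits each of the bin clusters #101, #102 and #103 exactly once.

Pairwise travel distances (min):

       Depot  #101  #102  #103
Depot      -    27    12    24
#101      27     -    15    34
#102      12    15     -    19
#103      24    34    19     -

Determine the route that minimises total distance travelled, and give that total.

There are 3 distinct closed tours to check (reversals are equivalent).
Depot→#101→#102→#103→Depot: 27+15+19+24 = 85
Depot→#101→#103→#102→Depot: 27+34+19+12 = 92
Depot→#102→#101→#103→Depot: 12+15+34+24 = 85
The minimum is 85.
One optimal route: Depot → #101 → #102 → #103 → Depot (or its reverse).

Minimum total distance: 85 min.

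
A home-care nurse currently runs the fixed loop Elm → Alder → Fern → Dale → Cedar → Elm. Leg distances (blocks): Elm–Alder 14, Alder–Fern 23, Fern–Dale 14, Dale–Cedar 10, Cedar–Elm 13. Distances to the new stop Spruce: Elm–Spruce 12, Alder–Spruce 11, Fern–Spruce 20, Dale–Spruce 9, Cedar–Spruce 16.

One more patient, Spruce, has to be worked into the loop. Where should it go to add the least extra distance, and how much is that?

Adding 8 blocks by placing Spruce on the Alder–Fern leg.

Insertion cost between consecutive stops i–j is d(i,Spruce) + d(Spruce,j) − d(i,j):
  between Elm and Alder: 12 + 11 − 14 = 9
  between Alder and Fern: 11 + 20 − 23 = 8
  between Fern and Dale: 20 + 9 − 14 = 15
  between Dale and Cedar: 9 + 16 − 10 = 15
  between Cedar and Elm: 16 + 12 − 13 = 15
Cheapest insertion is between Alder and Fern, adding 8.
New total = 74 + 8 = 82.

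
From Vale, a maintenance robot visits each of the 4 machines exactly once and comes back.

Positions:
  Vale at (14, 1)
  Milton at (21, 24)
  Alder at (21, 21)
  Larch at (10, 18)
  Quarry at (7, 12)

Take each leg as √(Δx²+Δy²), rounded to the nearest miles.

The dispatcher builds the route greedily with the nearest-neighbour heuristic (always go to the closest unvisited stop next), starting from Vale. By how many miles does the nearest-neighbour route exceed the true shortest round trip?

The nearest-neighbour route is 1 miles longer than optimal.

From Vale: Quarry=13, Larch=17, Alder=21, Milton=24 → choose Quarry (13).
From Quarry: Larch=7, Alder=17, Milton=18 → choose Larch (7).
From Larch: Alder=11, Milton=13 → choose Alder (11).
From Alder: Milton=3 → choose Milton (3).
NN route Vale → Quarry → Larch → Alder → Milton → Vale costs 58.
Optimal: Vale → Alder → Milton → Larch → Quarry → Vale costs 57 (by enumerating all 12 distinct tours).
Excess = 58 − 57 = 1.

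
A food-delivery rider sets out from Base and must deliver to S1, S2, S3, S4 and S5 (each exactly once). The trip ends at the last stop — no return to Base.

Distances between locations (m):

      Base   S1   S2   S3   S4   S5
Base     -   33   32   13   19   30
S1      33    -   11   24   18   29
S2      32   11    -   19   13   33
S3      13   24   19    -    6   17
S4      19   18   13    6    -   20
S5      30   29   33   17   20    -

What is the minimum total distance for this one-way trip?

72 m — the minimum one-way total.

There are 5! = 120 possible orderings.
Base→S1→S2→S3→S4→S5: 33+11+19+6+20 = 89
Base→S1→S2→S3→S5→S4: 33+11+19+17+20 = 100
Base→S1→S2→S4→S3→S5: 33+11+13+6+17 = 80
Base→S1→S2→S4→S5→S3: 33+11+13+20+17 = 94
Base→S1→S2→S5→S3→S4: 33+11+33+17+6 = 100
Base→S1→S2→S5→S4→S3: 33+11+33+20+6 = 103
Base→S1→S3→S2→S4→S5: 33+24+19+13+20 = 109
Base→S1→S3→S2→S5→S4: 33+24+19+33+20 = 129
Base→S1→S3→S4→S2→S5: 33+24+6+13+33 = 109
Base→S1→S3→S4→S5→S2: 33+24+6+20+33 = 116
Base→S1→S3→S5→S2→S4: 33+24+17+33+13 = 120
Base→S1→S3→S5→S4→S2: 33+24+17+20+13 = 107
Base→S1→S4→S2→S3→S5: 33+18+13+19+17 = 100
Base→S1→S4→S2→S5→S3: 33+18+13+33+17 = 114
… (106 more)
Base→S3→S4→S2→S1→S5: 13+6+13+11+29 = 72  ← best
The minimum is 72.
One shortest path: Base → S3 → S4 → S2 → S1 → S5.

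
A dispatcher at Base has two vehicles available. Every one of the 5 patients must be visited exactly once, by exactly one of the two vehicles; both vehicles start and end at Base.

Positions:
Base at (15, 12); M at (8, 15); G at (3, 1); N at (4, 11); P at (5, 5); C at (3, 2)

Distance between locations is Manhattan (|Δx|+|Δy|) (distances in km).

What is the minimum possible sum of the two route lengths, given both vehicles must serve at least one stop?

Try each way of splitting the stops between the two vehicles (each non-empty) and, for each split, find the best tour for each vehicle:
  {M} + {G, N, P, C}: 20 + 46 = 66
  {G} + {M, N, P, C}: 46 + 50 = 96
  {M, G} + {N, P, C}: 52 + 44 = 96
  {N} + {M, G, P, C}: 24 + 52 = 76
  {M, N} + {G, P, C}: 30 + 46 = 76
  {G, N} + {M, P, C}: 46 + 50 = 96
  … (15 splits in total)
Best: vehicle 1 Base → M → Base = 20; vehicle 2 Base → N → G → C → P → Base = 46; combined 66.

66 km — the smallest possible combined total.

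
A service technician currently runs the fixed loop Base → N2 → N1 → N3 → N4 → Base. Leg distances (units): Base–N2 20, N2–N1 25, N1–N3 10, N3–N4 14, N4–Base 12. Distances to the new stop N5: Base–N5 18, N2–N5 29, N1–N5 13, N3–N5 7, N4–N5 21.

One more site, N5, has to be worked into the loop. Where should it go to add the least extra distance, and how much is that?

Insertion cost between consecutive stops i–j is d(i,N5) + d(N5,j) − d(i,j):
  between Base and N2: 18 + 29 − 20 = 27
  between N2 and N1: 29 + 13 − 25 = 17
  between N1 and N3: 13 + 7 − 10 = 10
  between N3 and N4: 7 + 21 − 14 = 14
  between N4 and Base: 21 + 18 − 12 = 27
Cheapest insertion is between N1 and N3, adding 10.
New total = 81 + 10 = 91.

Adding 10 by placing N5 on the N1–N3 leg.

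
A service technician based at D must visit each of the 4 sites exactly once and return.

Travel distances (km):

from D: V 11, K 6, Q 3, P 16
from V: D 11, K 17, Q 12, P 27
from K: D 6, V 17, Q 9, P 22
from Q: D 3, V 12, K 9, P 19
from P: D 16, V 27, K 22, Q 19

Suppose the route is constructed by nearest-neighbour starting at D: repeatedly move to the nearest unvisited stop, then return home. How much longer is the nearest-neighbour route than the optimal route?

2 km longer than the optimal tour.

From D: Q=3, K=6, V=11, P=16 → choose Q (3).
From Q: K=9, V=12, P=19 → choose K (9).
From K: V=17, P=22 → choose V (17).
From V: P=27 → choose P (27).
NN route D → Q → K → V → P → D costs 72.
Optimal: D → V → Q → K → P → D costs 70 (by enumerating all 12 distinct tours).
Excess = 72 − 70 = 2.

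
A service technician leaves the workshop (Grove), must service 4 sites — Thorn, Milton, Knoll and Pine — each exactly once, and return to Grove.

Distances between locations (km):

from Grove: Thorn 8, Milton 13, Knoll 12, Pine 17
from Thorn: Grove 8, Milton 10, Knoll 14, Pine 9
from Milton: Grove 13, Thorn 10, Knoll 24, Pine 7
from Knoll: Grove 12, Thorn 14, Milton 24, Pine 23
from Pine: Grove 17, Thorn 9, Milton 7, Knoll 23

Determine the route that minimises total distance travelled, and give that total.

There are 12 distinct closed tours to check (reversals are equivalent).
Grove→Thorn→Milton→Knoll→Pine→Grove: 8+10+24+23+17 = 82
Grove→Thorn→Milton→Pine→Knoll→Grove: 8+10+7+23+12 = 60
Grove→Thorn→Knoll→Milton→Pine→Grove: 8+14+24+7+17 = 70
Grove→Thorn→Knoll→Pine→Milton→Grove: 8+14+23+7+13 = 65
Grove→Thorn→Pine→Milton→Knoll→Grove: 8+9+7+24+12 = 60
Grove→Thorn→Pine→Knoll→Milton→Grove: 8+9+23+24+13 = 77
Grove→Milton→Thorn→Knoll→Pine→Grove: 13+10+14+23+17 = 77
Grove→Milton→Thorn→Pine→Knoll→Grove: 13+10+9+23+12 = 67
Grove→Milton→Knoll→Thorn→Pine→Grove: 13+24+14+9+17 = 77
Grove→Milton→Pine→Thorn→Knoll→Grove: 13+7+9+14+12 = 55
Grove→Knoll→Thorn→Milton→Pine→Grove: 12+14+10+7+17 = 60
Grove→Knoll→Milton→Thorn→Pine→Grove: 12+24+10+9+17 = 72
The minimum is 55.
One optimal route: Grove → Milton → Pine → Thorn → Knoll → Grove (or its reverse).

Shortest round trip = 55 km.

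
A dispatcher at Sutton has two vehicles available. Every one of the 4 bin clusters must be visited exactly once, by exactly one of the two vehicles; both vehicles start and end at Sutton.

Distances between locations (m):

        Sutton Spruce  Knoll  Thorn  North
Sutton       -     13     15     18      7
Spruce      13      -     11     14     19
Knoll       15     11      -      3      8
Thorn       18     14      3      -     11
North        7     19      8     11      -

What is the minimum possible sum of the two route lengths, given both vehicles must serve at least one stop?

Check every non-empty split of the stops between the two vehicles; for each half take its own optimal tour:
  {Spruce} + {Knoll, Thorn, North}: 26 + 36 = 62
  {Knoll} + {Spruce, Thorn, North}: 30 + 45 = 75
  {Spruce, Knoll} + {Thorn, North}: 39 + 36 = 75
  {Thorn} + {Spruce, Knoll, North}: 36 + 39 = 75
  {Spruce, Thorn} + {Knoll, North}: 45 + 30 = 75
  {Knoll, Thorn} + {Spruce, North}: 36 + 39 = 75
  … (7 splits in total)
  {Spruce, Knoll, Thorn} + {North}: 45 + 14 = 59  ← best
Best: vehicle 1 Sutton → Spruce → Knoll → Thorn → Sutton = 45; vehicle 2 Sutton → North → Sutton = 14; combined 59.

Minimum combined distance: 59 m.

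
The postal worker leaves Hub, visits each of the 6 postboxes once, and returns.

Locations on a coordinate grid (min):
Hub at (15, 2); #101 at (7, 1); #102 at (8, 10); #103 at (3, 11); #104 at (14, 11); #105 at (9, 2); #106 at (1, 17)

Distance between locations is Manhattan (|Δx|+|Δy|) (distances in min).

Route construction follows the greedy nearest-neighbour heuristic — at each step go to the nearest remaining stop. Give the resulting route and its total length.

At Hub the remaining stops are #105 6, #101 9, #104 10, #102 15, #103 21, #106 29; go to #105.
At #105 the remaining stops are #101 3, #102 9, #104 14, #103 15, #106 23; go to #101.
At #101 the remaining stops are #102 10, #103 14, #104 17, #106 22; go to #102.
At #102 the remaining stops are #103 6, #104 7, #106 14; go to #103.
At #103 the remaining stops are #106 8, #104 11; go to #106.
At #106 the remaining stops are #104 19; go to #104.
Return #104→Hub: 10.
Total = 6 + 3 + 10 + 6 + 8 + 19 + 10 = 62.

62 min along Hub → #105 → #101 → #102 → #103 → #106 → #104 → Hub.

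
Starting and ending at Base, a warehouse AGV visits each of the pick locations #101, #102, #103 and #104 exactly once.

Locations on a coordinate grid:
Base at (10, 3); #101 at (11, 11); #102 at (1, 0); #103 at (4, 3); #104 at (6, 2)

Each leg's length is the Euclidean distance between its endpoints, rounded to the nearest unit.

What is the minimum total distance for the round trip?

With 4 stops there are 4!/2 = 12 distinct round trips (a route and its reverse cost the same).
Base - #101 - #102 - #103 - #104 - Base: 8+15+4+2+4 = 33
Base - #101 - #102 - #104 - #103 - Base: 8+15+5+2+6 = 36
Base - #101 - #103 - #102 - #104 - Base: 8+11+4+5+4 = 32
Base - #101 - #103 - #104 - #102 - Base: 8+11+2+5+9 = 35
Base - #101 - #104 - #102 - #103 - Base: 8+10+5+4+6 = 33
Base - #101 - #104 - #103 - #102 - Base: 8+10+2+4+9 = 33
Base - #102 - #101 - #103 - #104 - Base: 9+15+11+2+4 = 41
Base - #102 - #101 - #104 - #103 - Base: 9+15+10+2+6 = 42
Base - #102 - #103 - #101 - #104 - Base: 9+4+11+10+4 = 38
Base - #102 - #104 - #101 - #103 - Base: 9+5+10+11+6 = 41
Base - #103 - #101 - #102 - #104 - Base: 6+11+15+5+4 = 41
Base - #103 - #102 - #101 - #104 - Base: 6+4+15+10+4 = 39
The minimum is 32.
One optimal route: Base → #101 → #103 → #102 → #104 → Base (or its reverse).

Shortest round trip = 32.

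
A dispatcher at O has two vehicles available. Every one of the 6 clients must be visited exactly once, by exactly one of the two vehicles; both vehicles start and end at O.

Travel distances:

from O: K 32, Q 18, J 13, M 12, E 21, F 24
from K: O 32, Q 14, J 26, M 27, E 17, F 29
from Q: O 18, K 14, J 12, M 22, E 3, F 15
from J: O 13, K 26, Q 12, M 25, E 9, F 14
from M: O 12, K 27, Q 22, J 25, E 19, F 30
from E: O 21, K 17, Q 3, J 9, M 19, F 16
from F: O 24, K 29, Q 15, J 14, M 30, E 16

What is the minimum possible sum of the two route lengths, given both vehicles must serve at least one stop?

Try each way of splitting the stops between the two vehicles (each non-empty) and, for each split, find the best tour for each vehicle:
  {K} + {Q, J, M, E, F}: 64 + 76 = 140
  {Q} + {K, J, M, E, F}: 36 + 99 = 135
  {K, Q} + {J, M, E, F}: 64 + 74 = 138
  {J} + {K, Q, M, E, F}: 26 + 96 = 122
  {K, J} + {Q, M, E, F}: 71 + 73 = 144
  {Q, J} + {K, M, E, F}: 43 + 96 = 139
  … (31 splits in total)
  {M} + {K, Q, J, E, F}: 24 + 92 = 116  ← best
Best: vehicle 1 O → M → O = 24; vehicle 2 O → K → Q → E → F → J → O = 92; combined 116.

Minimum combined distance: 116.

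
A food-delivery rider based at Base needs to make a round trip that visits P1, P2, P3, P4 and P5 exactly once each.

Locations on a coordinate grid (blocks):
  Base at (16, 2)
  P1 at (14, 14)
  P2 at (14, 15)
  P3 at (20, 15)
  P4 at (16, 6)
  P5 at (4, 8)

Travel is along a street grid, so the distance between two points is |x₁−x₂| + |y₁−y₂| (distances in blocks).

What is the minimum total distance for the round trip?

Minimum total distance: 58 blocks.

With 5 stops there are 5!/2 = 60 distinct round trips (a route and its reverse cost the same).
Base - P1 - P2 - P3 - P4 - P5 - Base: 14+1+6+13+14+18 = 66
Base - P1 - P2 - P3 - P5 - P4 - Base: 14+1+6+23+14+4 = 62
Base - P1 - P2 - P4 - P3 - P5 - Base: 14+1+11+13+23+18 = 80
Base - P1 - P2 - P4 - P5 - P3 - Base: 14+1+11+14+23+17 = 80
Base - P1 - P2 - P5 - P3 - P4 - Base: 14+1+17+23+13+4 = 72
Base - P1 - P2 - P5 - P4 - P3 - Base: 14+1+17+14+13+17 = 76
Base - P1 - P3 - P2 - P4 - P5 - Base: 14+7+6+11+14+18 = 70
Base - P1 - P3 - P2 - P5 - P4 - Base: 14+7+6+17+14+4 = 62
Base - P1 - P3 - P4 - P2 - P5 - Base: 14+7+13+11+17+18 = 80
Base - P1 - P3 - P4 - P5 - P2 - Base: 14+7+13+14+17+15 = 80
Base - P1 - P3 - P5 - P2 - P4 - Base: 14+7+23+17+11+4 = 76
Base - P1 - P3 - P5 - P4 - P2 - Base: 14+7+23+14+11+15 = 84
Base - P1 - P4 - P2 - P3 - P5 - Base: 14+10+11+6+23+18 = 82
Base - P1 - P4 - P2 - P5 - P3 - Base: 14+10+11+17+23+17 = 92
… (46 more)
Base - P3 - P2 - P1 - P5 - P4 - Base: 17+6+1+16+14+4 = 58  ← best
The minimum is 58.
One optimal route: Base → P3 → P2 → P1 → P5 → P4 → Base (or its reverse).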